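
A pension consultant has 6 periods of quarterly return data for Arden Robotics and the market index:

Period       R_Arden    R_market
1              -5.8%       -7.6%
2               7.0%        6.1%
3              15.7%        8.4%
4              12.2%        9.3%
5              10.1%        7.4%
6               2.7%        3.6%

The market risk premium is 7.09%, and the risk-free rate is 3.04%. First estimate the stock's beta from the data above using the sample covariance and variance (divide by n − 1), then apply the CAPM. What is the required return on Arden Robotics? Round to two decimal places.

Mean R_i = (-5.8 + 7.0 + 15.7 + 12.2 + 10.1 + 2.7) / 6 = 6.9833%
Mean R_m = (-7.6 + 6.1 + 8.4 + 9.3 + 7.4 + 3.6) / 6 = 4.5333%
Σ(R_i − R̄_i)(R_m − R̄_m) = 226.6333  ⇒  Cov = 226.6333 / 5 = 45.3267
Σ(R_m − R̄_m)² = 196.4333  ⇒  Var(R_m) = 196.4333 / 5 = 39.2867
β = Cov / Var(R_m) = 45.3267 / 39.2867 = 1.1537
E(R) = R_f + β × MRP = 3.04% + 1.1537 × 7.09% = 11.22%

11.22%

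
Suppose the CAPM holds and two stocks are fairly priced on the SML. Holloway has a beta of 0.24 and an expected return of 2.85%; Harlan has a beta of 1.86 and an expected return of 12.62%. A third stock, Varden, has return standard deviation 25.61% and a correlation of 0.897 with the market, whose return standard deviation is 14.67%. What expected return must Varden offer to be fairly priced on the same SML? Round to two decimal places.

10.85%

MRP = (12.62% − 2.85%) / (1.86 − 0.24) = 6.0309%
R_f = 2.85% − 0.24 × 6.0309% = 1.4026%
β_Varden = ρ·σ_i/σ_m = 0.897 × 25.61 / 14.67 = 1.5659
E(R_Varden) = R_f + β × MRP = 1.4026% + 1.5659 × 6.0309% = 10.85%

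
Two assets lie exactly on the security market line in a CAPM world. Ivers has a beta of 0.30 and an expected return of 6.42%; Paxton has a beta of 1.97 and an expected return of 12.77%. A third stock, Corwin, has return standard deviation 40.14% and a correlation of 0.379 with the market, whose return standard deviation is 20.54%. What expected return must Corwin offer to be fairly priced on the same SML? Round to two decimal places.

8.10%

MRP = (12.77% − 6.42%) / (1.97 − 0.30) = 3.8024%
R_f = 6.42% − 0.30 × 3.8024% = 5.2793%
β_Corwin = ρ·σ_i/σ_m = 0.379 × 40.14 / 20.54 = 0.7407
E(R_Corwin) = R_f + β × MRP = 5.2793% + 0.7407 × 3.8024% = 8.10%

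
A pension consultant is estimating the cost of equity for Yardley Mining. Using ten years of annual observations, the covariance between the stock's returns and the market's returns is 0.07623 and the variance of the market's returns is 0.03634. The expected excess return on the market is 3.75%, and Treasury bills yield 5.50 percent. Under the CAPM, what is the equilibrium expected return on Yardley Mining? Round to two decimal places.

β = Cov(R_i, R_m) / Var(R_m) = 0.07623 / 0.03634 = 2.0977
E(R) = R_f + β × MRP = 5.50% + 2.0977 × 3.75% = 13.37%

13.37%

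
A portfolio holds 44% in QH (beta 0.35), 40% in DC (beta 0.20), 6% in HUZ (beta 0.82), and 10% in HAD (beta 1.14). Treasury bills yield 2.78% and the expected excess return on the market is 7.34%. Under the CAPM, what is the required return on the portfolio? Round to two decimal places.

5.70%

β_P = Σ w_i β_i = 0.44×0.35 + 0.40×0.20 + 0.06×0.82 + 0.10×1.14 = 0.3972
E(R_P) = R_f + β_P × MRP = 2.78% + 0.3972 × 7.34% = 5.70%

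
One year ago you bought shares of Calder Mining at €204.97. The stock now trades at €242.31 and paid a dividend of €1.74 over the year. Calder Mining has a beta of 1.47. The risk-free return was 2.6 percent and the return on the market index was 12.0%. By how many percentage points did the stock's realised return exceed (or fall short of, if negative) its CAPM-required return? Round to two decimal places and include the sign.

+2.65%

Realised HPR = (P1 + D1 − P0) / P0 = (242.31 + 1.74 − 204.97) / 204.97 = 39.08 / 204.97 = 19.0662%
MRP = 12.0% − 2.6% = 9.40%
CAPM required = R_f + β·MRP = 2.6% + 1.47 × 9.4% = 16.4180%
α = realised − required = 19.0662% − 16.4180% = +2.65%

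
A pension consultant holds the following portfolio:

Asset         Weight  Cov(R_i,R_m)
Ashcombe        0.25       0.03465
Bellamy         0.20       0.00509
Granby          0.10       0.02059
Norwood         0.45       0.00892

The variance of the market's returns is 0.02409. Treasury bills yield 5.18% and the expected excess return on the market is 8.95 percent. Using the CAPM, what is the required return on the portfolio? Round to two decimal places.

11.03%

β_Ashcombe = 0.03465 / 0.02409 = 1.4384
β_Bellamy = 0.00509 / 0.02409 = 0.2113
β_Granby = 0.02059 / 0.02409 = 0.8547
β_Norwood = 0.00892 / 0.02409 = 0.3703
β_P = Σ w_i β_i = 0.25×1.4384 + 0.20×0.2113 + 0.10×0.8547 + 0.45×0.3703 = 0.6540
E(R_P) = R_f + β_P × MRP = 5.18% + 0.6540 × 8.95% = 11.03%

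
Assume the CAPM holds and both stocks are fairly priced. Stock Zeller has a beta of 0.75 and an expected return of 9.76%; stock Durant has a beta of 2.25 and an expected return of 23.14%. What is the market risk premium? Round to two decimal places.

8.92%

Both satisfy E(R) = R_f + β·MRP, so the slope of the SML is
MRP = (23.14% − 9.76%) / (2.25 − 0.75) = 13.38% / 1.50 = 8.9200%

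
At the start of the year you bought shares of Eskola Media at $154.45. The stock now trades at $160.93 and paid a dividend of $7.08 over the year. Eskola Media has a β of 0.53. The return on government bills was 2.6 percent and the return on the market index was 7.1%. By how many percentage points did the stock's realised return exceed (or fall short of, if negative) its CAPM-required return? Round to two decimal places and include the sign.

+3.79%

Realised HPR = (P1 + D1 − P0) / P0 = (160.93 + 7.08 − 154.45) / 154.45 = 13.56 / 154.45 = 8.7795%
MRP = 7.1% − 2.6% = 4.50%
CAPM required = R_f + β·MRP = 2.6% + 0.53 × 4.5% = 4.9850%
α = realised − required = 8.7795% − 4.9850% = +3.79%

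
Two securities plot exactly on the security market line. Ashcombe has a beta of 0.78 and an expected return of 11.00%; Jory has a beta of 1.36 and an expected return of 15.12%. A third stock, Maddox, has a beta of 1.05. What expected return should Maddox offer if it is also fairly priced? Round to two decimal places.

MRP (SML slope) = (15.12% − 11.00%) / (1.36 − 0.78) = 4.12% / 0.58 = 7.1034%
R_f (intercept) = 11.00% − 0.78 × 7.1034% = 5.4593%
E(R_Maddox) = R_f + β × MRP = 5.4593% + 1.05 × 7.1034% = 12.92%

12.92%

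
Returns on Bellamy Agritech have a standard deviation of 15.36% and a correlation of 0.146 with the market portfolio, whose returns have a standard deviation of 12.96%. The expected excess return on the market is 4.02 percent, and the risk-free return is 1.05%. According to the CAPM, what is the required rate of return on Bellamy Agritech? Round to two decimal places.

1.75%

β = ρ × σ_i / σ_m = 0.146 × 15.36% / 12.96% = 0.1730
E(R) = 1.05% + 0.1730 × 4.02% = 1.75%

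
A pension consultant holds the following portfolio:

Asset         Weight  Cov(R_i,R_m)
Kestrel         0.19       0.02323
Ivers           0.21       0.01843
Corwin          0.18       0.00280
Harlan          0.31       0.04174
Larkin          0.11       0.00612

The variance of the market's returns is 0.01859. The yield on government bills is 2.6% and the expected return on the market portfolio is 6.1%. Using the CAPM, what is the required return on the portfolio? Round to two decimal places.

β_Kestrel = 0.02323 / 0.01859 = 1.2496
β_Ivers = 0.01843 / 0.01859 = 0.9914
β_Corwin = 0.00280 / 0.01859 = 0.1506
β_Harlan = 0.04174 / 0.01859 = 2.2453
β_Larkin = 0.00612 / 0.01859 = 0.3292
β_P = Σ w_i β_i = 0.19×1.2496 + 0.21×0.9914 + 0.18×0.1506 + 0.31×2.2453 + 0.11×0.3292 = 1.2050
MRP = 6.1% − 2.6% = 3.50%
E(R_P) = R_f + β_P × MRP = 2.6% + 1.2050 × 3.5% = 6.82%

6.82%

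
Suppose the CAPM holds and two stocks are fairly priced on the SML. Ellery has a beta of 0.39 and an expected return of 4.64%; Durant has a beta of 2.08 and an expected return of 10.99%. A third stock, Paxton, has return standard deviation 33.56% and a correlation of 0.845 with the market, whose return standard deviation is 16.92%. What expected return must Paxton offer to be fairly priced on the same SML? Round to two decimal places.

MRP = (10.99% − 4.64%) / (2.08 − 0.39) = 3.7574%
R_f = 4.64% − 0.39 × 3.7574% = 3.1746%
β_Paxton = ρ·σ_i/σ_m = 0.845 × 33.56 / 16.92 = 1.6760
E(R_Paxton) = R_f + β × MRP = 3.1746% + 1.6760 × 3.7574% = 9.47%

9.47%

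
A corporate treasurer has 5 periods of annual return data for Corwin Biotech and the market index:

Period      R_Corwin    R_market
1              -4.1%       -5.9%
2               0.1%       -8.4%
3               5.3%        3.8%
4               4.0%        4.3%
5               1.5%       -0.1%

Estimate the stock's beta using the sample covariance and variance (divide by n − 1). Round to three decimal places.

0.530

Mean R_i = (-4.1 + 0.1 + 5.3 + 4.0 + 1.5) / 5 = 1.3600%
Mean R_m = (-5.9 − 8.4 + 3.8 + 4.3 − 0.1) / 5 = -1.2600%
Σ(R_i − R̄_i)(R_m − R̄_m) = 69.1080  ⇒  Cov = 69.1080 / 4 = 17.2770
Σ(R_m − R̄_m)² = 130.3720  ⇒  Var(R_m) = 130.3720 / 4 = 32.5930
β = Cov / Var(R_m) = 17.2770 / 32.5930 = 0.5301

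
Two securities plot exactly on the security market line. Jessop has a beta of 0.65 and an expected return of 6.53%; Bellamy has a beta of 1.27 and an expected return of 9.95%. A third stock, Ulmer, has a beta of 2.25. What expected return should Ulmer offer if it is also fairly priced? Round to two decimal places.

MRP (SML slope) = (9.95% − 6.53%) / (1.27 − 0.65) = 3.42% / 0.62 = 5.5161%
R_f (intercept) = 6.53% − 0.65 × 5.5161% = 2.9445%
E(R_Ulmer) = R_f + β × MRP = 2.9445% + 2.25 × 5.5161% = 15.36%

15.36%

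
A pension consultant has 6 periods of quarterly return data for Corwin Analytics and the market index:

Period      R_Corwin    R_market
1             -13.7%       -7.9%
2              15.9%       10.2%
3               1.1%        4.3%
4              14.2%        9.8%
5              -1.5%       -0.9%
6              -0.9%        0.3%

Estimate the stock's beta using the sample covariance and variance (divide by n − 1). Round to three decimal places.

Mean R_i = (-13.7 + 15.9 + 1.1 + 14.2 − 1.5 − 0.9) / 6 = 2.5167%
Mean R_m = (-7.9 + 10.2 + 4.3 + 9.8 − 0.9 + 0.3) / 6 = 2.6333%
Σ(R_i − R̄_i)(R_m − R̄_m) = 375.6167  ⇒  Cov = 375.6167 / 5 = 75.1233
Σ(R_m − R̄_m)² = 240.2733  ⇒  Var(R_m) = 240.2733 / 5 = 48.0547
β = Cov / Var(R_m) = 75.1233 / 48.0547 = 1.5633

1.563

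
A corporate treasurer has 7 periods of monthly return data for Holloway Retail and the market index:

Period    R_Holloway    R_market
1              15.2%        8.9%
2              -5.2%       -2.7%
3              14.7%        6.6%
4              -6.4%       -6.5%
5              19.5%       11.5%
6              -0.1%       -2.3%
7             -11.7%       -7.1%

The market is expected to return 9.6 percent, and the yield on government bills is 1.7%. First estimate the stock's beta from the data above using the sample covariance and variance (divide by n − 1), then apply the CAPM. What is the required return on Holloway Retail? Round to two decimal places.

Mean R_i = (15.2 − 5.2 + 14.7 − 6.4 + 19.5 − 0.1 − 11.7) / 7 = 3.7143%
Mean R_m = (8.9 − 2.7 + 6.6 − 6.5 + 11.5 − 2.3 − 7.1) / 7 = 1.2000%
Σ(R_i − R̄_i)(R_m − R̄_m) = 564.2900  ⇒  Cov = 564.2900 / 6 = 94.0483
Σ(R_m − R̄_m)² = 350.1800  ⇒  Var(R_m) = 350.1800 / 6 = 58.3633
β = Cov / Var(R_m) = 94.0483 / 58.3633 = 1.6114
MRP = 9.6% − 1.7% = 7.90%
E(R) = R_f + β × MRP = 1.7% + 1.6114 × 7.9% = 14.43%

14.43%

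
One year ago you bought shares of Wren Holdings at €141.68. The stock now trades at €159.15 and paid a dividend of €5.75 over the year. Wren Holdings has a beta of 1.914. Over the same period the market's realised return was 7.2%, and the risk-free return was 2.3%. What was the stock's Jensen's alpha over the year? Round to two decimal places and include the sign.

Realised HPR = (P1 + D1 − P0) / P0 = (159.15 + 5.75 − 141.68) / 141.68 = 23.22 / 141.68 = 16.3890%
MRP = 7.2% − 2.3% = 4.90%
CAPM required = R_f + β·MRP = 2.3% + 1.914 × 4.9% = 11.6786%
α = realised − required = 16.3890% − 11.6786% = +4.71%

+4.71%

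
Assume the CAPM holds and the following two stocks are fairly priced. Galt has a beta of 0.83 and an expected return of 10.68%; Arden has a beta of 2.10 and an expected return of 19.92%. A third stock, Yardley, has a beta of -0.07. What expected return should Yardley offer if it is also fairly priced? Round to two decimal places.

4.13%

MRP (SML slope) = (19.92% − 10.68%) / (2.10 − 0.83) = 9.24% / 1.27 = 7.2756%
R_f (intercept) = 10.68% − 0.83 × 7.2756% = 4.6413%
E(R_Yardley) = R_f + β × MRP = 4.6413% + -0.07 × 7.2756% = 4.13%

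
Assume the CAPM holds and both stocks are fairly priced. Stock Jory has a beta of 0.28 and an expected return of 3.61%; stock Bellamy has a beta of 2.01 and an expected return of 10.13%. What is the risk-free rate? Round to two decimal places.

2.55%

Both satisfy E(R) = R_f + β·MRP, so the slope of the SML is
MRP = (10.13% − 3.61%) / (2.01 − 0.28) = 6.52% / 1.73 = 3.7688%
R_f = E(R_Jory) − β_Jory·MRP = 3.61% − 0.28 × 3.7688% = 2.5547%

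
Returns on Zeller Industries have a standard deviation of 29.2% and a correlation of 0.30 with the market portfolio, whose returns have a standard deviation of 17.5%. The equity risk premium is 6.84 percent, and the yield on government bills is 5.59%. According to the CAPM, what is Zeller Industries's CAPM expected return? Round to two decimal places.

9.01%

β = ρ × σ_i / σ_m = 0.30 × 29.2% / 17.5% = 0.5006
E(R) = 5.59% + 0.5006 × 6.84% = 9.01%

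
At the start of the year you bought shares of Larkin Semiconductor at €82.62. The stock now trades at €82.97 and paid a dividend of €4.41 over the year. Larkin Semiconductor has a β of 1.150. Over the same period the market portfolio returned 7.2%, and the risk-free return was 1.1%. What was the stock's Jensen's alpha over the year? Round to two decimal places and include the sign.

Realised HPR = (P1 + D1 − P0) / P0 = (82.97 + 4.41 − 82.62) / 82.62 = 4.76 / 82.62 = 5.7613%
MRP = 7.2% − 1.1% = 6.10%
CAPM required = R_f + β·MRP = 1.1% + 1.150 × 6.1% = 8.1150%
α = realised − required = 5.7613% − 8.1150% = -2.35%

-2.35%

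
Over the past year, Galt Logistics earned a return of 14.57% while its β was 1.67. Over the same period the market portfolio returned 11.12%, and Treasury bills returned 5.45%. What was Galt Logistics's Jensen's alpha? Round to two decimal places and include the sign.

Market excess return = 11.12% − 5.45% = 5.67%
CAPM benchmark = R_f + β(R_m − R_f) = 5.45% + 1.67 × 5.67% = 14.9189%
α = actual − benchmark = 14.57% − 14.9189% = -0.35%

-0.35%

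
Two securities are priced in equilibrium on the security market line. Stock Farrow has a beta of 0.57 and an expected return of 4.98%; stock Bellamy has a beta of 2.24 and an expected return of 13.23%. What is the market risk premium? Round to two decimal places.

4.94%

Both satisfy E(R) = R_f + β·MRP, so the slope of the SML is
MRP = (13.23% − 4.98%) / (2.24 − 0.57) = 8.25% / 1.67 = 4.9401%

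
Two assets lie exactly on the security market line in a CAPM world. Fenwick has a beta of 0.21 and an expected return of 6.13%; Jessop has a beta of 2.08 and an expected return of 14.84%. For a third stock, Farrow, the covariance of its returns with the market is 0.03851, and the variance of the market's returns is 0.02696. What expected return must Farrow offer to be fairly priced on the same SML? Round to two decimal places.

MRP = (14.84% − 6.13%) / (2.08 − 0.21) = 4.6578%
R_f = 6.13% − 0.21 × 4.6578% = 5.1519%
β_Farrow = Cov / Var(R_m) = 0.03851 / 0.02696 = 1.4284
E(R_Farrow) = R_f + β × MRP = 5.1519% + 1.4284 × 4.6578% = 11.81%

11.81%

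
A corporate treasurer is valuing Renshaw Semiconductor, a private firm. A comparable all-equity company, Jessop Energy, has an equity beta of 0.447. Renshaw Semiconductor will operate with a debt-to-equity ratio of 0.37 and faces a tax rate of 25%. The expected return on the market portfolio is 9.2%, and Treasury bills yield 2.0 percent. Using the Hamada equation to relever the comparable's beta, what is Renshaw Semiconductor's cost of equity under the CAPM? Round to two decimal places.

6.11%

β_L = β_U × [1 + (1 − t)(D/E)] = 0.447 × [1 + (1 − 0.25) × 0.37]
    = 0.447 × [1 + 0.75 × 0.37] = 0.447 × 1.2775 = 0.5710
MRP = 9.2% − 2.0% = 7.20%
E(R) = R_f + β_L × MRP = 2.0% + 0.5710 × 7.2% = 6.11%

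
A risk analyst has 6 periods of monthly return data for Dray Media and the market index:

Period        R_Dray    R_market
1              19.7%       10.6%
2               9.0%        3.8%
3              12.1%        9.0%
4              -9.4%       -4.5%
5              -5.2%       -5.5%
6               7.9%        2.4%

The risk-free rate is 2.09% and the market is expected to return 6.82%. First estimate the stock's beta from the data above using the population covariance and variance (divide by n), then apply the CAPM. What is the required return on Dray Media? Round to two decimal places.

9.57%

Mean R_i = (19.7 + 9.0 + 12.1 − 9.4 − 5.2 + 7.9) / 6 = 5.6833%
Mean R_m = (10.6 + 3.8 + 9.0 − 4.5 − 5.5 + 2.4) / 6 = 2.6333%
Σ(R_i − R̄_i)(R_m − R̄_m) = 351.9833  ⇒  Cov = 351.9833 / 6 = 58.6639
Σ(R_m − R̄_m)² = 222.4533  ⇒  Var(R_m) = 222.4533 / 6 = 37.0756
β = Cov / Var(R_m) = 58.6639 / 37.0756 = 1.5823
MRP = 6.82% − 2.09% = 4.73%
E(R) = R_f + β × MRP = 2.09% + 1.5823 × 4.73% = 9.57%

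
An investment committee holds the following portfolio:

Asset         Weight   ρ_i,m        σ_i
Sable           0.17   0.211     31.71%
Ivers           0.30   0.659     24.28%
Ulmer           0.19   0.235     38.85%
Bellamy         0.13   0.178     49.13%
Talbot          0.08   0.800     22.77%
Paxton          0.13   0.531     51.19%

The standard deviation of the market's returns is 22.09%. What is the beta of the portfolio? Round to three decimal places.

β_Sable = 0.211 × 31.71% / 22.09% = 0.3029
β_Ivers = 0.659 × 24.28% / 22.09% = 0.7243
β_Ulmer = 0.235 × 38.85% / 22.09% = 0.4133
β_Bellamy = 0.178 × 49.13% / 22.09% = 0.3959
β_Talbot = 0.800 × 22.77% / 22.09% = 0.8246
β_Paxton = 0.531 × 51.19% / 22.09% = 1.2305
β_P = Σ w_i β_i = 0.17×0.3029 + 0.30×0.7243 + 0.19×0.4133 + 0.13×0.3959 + 0.08×0.8246 + 0.13×1.2305 = 0.6247

0.625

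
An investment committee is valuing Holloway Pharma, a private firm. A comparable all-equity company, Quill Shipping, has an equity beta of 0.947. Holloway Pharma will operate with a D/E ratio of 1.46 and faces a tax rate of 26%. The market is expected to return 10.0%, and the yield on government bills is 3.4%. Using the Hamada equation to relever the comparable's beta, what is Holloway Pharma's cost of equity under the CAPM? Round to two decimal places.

β_L = β_U × [1 + (1 − t)(D/E)] = 0.947 × [1 + (1 − 0.26) × 1.46]
    = 0.947 × [1 + 0.74 × 1.46] = 0.947 × 2.0804 = 1.9701
MRP = 10.0% − 3.4% = 6.60%
E(R) = R_f + β_L × MRP = 3.4% + 1.9701 × 6.6% = 16.40%

16.40%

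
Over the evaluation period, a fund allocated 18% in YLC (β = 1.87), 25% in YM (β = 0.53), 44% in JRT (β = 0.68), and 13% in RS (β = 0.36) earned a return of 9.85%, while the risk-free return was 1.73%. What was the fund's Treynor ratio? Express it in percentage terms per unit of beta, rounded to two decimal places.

β_P = 0.18×1.87 + 0.25×0.53 + 0.44×0.68 + 0.13×0.36 = 0.8151
Treynor = (R_P − R_f) / β_P = (9.85% − 1.73%) / 0.8151 = 8.12% / 0.8151 = 9.96%

9.96%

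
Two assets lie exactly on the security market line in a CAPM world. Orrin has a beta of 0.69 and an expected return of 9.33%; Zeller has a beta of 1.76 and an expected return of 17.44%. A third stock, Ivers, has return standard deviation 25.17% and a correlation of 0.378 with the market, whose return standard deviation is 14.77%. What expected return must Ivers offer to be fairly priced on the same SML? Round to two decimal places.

8.98%

MRP = (17.44% − 9.33%) / (1.76 − 0.69) = 7.5794%
R_f = 9.33% − 0.69 × 7.5794% = 4.1002%
β_Ivers = ρ·σ_i/σ_m = 0.378 × 25.17 / 14.77 = 0.6442
E(R_Ivers) = R_f + β × MRP = 4.1002% + 0.6442 × 7.5794% = 8.98%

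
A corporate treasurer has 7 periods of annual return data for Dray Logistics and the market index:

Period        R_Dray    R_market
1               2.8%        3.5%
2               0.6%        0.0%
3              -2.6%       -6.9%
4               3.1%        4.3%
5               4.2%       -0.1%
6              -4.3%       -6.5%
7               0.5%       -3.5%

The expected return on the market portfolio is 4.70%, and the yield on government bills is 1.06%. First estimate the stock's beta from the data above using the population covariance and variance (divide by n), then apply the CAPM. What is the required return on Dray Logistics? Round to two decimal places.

Mean R_i = (2.8 + 0.6 − 2.6 + 3.1 + 4.2 − 4.3 + 0.5) / 7 = 0.6143%
Mean R_m = (3.5 + 0.0 − 6.9 + 4.3 − 0.1 − 6.5 − 3.5) / 7 = -1.3143%
Σ(R_i − R̄_i)(R_m − R̄_m) = 72.5014  ⇒  Cov = 72.5014 / 7 = 10.3573
Σ(R_m − R̄_m)² = 120.7686  ⇒  Var(R_m) = 120.7686 / 7 = 17.2527
β = Cov / Var(R_m) = 10.3573 / 17.2527 = 0.6003
MRP = 4.70% − 1.06% = 3.64%
E(R) = R_f + β × MRP = 1.06% + 0.6003 × 3.64% = 3.25%

3.25%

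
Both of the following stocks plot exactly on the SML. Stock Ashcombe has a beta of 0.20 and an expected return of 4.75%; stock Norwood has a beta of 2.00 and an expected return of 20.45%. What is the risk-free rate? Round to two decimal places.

Both satisfy E(R) = R_f + β·MRP, so the slope of the SML is
MRP = (20.45% − 4.75%) / (2.00 − 0.20) = 15.70% / 1.80 = 8.7222%
R_f = E(R_Ashcombe) − β_Ashcombe·MRP = 4.75% − 0.20 × 8.7222% = 3.0056%

3.01%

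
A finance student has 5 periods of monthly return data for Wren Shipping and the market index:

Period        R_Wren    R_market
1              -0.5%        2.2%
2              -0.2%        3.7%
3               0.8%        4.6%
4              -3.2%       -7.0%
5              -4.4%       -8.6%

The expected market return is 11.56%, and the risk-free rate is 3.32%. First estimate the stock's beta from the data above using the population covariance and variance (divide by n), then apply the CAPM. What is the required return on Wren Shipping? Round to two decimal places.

6.17%

Mean R_i = (-0.5 − 0.2 + 0.8 − 3.2 − 4.4) / 5 = -1.5000%
Mean R_m = (2.2 + 3.7 + 4.6 − 7.0 − 8.6) / 5 = -1.0200%
Σ(R_i − R̄_i)(R_m − R̄_m) = 54.4300  ⇒  Cov = 54.4300 / 5 = 10.8860
Σ(R_m − R̄_m)² = 157.4480  ⇒  Var(R_m) = 157.4480 / 5 = 31.4896
β = Cov / Var(R_m) = 10.8860 / 31.4896 = 0.3457
MRP = 11.56% − 3.32% = 8.24%
E(R) = R_f + β × MRP = 3.32% + 0.3457 × 8.24% = 6.17%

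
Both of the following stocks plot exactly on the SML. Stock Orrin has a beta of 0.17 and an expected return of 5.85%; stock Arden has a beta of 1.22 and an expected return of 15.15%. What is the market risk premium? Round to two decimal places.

Both satisfy E(R) = R_f + β·MRP, so the slope of the SML is
MRP = (15.15% − 5.85%) / (1.22 − 0.17) = 9.30% / 1.05 = 8.8571%

8.86%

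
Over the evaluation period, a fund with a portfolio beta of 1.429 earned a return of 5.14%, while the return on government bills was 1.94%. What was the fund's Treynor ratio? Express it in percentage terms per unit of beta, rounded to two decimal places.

2.24%

Treynor = (R_P − R_f) / β_P = (5.14% − 1.94%) / 1.4290 = 3.20% / 1.4290 = 2.24%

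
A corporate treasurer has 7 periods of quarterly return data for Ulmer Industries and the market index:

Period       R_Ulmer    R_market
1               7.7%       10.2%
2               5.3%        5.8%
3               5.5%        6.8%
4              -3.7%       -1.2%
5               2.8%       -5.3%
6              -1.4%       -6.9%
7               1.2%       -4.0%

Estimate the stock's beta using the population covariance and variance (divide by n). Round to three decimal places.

0.468

Mean R_i = (7.7 + 5.3 + 5.5 − 3.7 + 2.8 − 1.4 + 1.2) / 7 = 2.4857%
Mean R_m = (10.2 + 5.8 + 6.8 − 1.2 − 5.3 − 6.9 − 4.0) / 7 = 0.7714%
Σ(R_i − R̄_i)(R_m − R̄_m) = 127.7171  ⇒  Cov = 127.7171 / 7 = 18.2453
Σ(R_m − R̄_m)² = 272.8943  ⇒  Var(R_m) = 272.8943 / 7 = 38.9849
β = Cov / Var(R_m) = 18.2453 / 38.9849 = 0.4680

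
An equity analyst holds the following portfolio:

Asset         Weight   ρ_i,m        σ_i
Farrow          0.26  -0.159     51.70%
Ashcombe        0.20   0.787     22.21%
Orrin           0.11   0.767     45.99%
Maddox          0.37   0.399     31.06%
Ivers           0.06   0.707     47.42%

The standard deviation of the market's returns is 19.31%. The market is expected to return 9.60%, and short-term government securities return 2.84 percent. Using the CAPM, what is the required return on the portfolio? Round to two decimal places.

β_Farrow = -0.159 × 51.70% / 19.31% = -0.4257
β_Ashcombe = 0.787 × 22.21% / 19.31% = 0.9052
β_Orrin = 0.767 × 45.99% / 19.31% = 1.8267
β_Maddox = 0.399 × 31.06% / 19.31% = 0.6418
β_Ivers = 0.707 × 47.42% / 19.31% = 1.7362
β_P = Σ w_i β_i = 0.26×-0.4257 + 0.20×0.9052 + 0.11×1.8267 + 0.37×0.6418 + 0.06×1.7362 = 0.6129
MRP = 9.60% − 2.84% = 6.76%
E(R_P) = R_f + β_P × MRP = 2.84% + 0.6129 × 6.76% = 6.98%

6.98%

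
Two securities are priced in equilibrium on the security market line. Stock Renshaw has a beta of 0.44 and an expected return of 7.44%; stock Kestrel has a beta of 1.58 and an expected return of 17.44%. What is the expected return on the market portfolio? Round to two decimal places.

12.35%

Both satisfy E(R) = R_f + β·MRP, so the slope of the SML is
MRP = (17.44% − 7.44%) / (1.58 − 0.44) = 10.00% / 1.14 = 8.7719%
R_f = E(R_Renshaw) − β_Renshaw·MRP = 7.44% − 0.44 × 8.7719% = 3.5804%
E(R_m) = R_f + MRP = 3.5804% + 8.7719% = 12.35%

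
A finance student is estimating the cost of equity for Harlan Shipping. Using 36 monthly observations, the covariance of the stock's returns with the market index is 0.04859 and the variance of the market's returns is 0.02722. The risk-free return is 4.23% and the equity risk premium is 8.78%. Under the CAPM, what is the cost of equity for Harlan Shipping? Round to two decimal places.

19.90%

β = Cov(R_i, R_m) / Var(R_m) = 0.04859 / 0.02722 = 1.7851
E(R) = R_f + β × MRP = 4.23% + 1.7851 × 8.78% = 19.90%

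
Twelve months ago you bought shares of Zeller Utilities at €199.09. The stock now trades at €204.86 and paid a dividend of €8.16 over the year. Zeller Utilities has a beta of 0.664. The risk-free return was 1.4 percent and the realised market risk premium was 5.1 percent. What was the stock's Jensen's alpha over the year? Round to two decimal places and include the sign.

+2.21%

Realised HPR = (P1 + D1 − P0) / P0 = (204.86 + 8.16 − 199.09) / 199.09 = 13.93 / 199.09 = 6.9968%
CAPM required = R_f + β·MRP = 1.4% + 0.664 × 5.1% = 4.7864%
α = realised − required = 6.9968% − 4.7864% = +2.21%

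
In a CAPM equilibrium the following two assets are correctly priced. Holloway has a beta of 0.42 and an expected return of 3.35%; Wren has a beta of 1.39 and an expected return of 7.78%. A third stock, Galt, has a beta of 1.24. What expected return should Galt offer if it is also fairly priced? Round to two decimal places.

7.09%

MRP (SML slope) = (7.78% − 3.35%) / (1.39 − 0.42) = 4.43% / 0.97 = 4.5670%
R_f (intercept) = 3.35% − 0.42 × 4.5670% = 1.4319%
E(R_Galt) = R_f + β × MRP = 1.4319% + 1.24 × 4.5670% = 7.09%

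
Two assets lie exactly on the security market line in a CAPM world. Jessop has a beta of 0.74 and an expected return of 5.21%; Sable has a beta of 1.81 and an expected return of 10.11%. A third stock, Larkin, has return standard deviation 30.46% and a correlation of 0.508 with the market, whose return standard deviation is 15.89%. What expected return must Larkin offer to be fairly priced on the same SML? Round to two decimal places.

MRP = (10.11% − 5.21%) / (1.81 − 0.74) = 4.5794%
R_f = 5.21% − 0.74 × 4.5794% = 1.8212%
β_Larkin = ρ·σ_i/σ_m = 0.508 × 30.46 / 15.89 = 0.9738
E(R_Larkin) = R_f + β × MRP = 1.8212% + 0.9738 × 4.5794% = 6.28%

6.28%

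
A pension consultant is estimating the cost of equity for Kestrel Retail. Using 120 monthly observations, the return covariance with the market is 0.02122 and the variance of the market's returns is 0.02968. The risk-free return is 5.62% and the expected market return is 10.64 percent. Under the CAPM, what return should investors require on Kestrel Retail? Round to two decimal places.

9.21%

β = Cov(R_i, R_m) / Var(R_m) = 0.02122 / 0.02968 = 0.7150
MRP = 10.64% − 5.62% = 5.02%
E(R) = R_f + β × MRP = 5.62% + 0.7150 × 5.02% = 9.21%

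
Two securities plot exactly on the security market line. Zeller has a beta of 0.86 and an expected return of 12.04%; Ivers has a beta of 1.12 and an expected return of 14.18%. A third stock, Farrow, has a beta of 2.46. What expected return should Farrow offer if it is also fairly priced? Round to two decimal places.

MRP (SML slope) = (14.18% − 12.04%) / (1.12 − 0.86) = 2.14% / 0.26 = 8.2308%
R_f (intercept) = 12.04% − 0.86 × 8.2308% = 4.9615%
E(R_Farrow) = R_f + β × MRP = 4.9615% + 2.46 × 8.2308% = 25.21%

25.21%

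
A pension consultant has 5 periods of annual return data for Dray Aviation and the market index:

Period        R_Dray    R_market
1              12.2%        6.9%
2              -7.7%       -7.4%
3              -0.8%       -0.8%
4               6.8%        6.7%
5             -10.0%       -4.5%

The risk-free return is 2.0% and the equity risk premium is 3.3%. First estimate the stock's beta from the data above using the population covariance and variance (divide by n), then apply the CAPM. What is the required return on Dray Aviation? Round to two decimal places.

6.56%

Mean R_i = (12.2 − 7.7 − 0.8 + 6.8 − 10.0) / 5 = 0.1000%
Mean R_m = (6.9 − 7.4 − 0.8 + 6.7 − 4.5) / 5 = 0.1800%
Σ(R_i − R̄_i)(R_m − R̄_m) = 232.2700  ⇒  Cov = 232.2700 / 5 = 46.4540
Σ(R_m − R̄_m)² = 167.9880  ⇒  Var(R_m) = 167.9880 / 5 = 33.5976
β = Cov / Var(R_m) = 46.4540 / 33.5976 = 1.3827
E(R) = R_f + β × MRP = 2.0% + 1.3827 × 3.3% = 6.56%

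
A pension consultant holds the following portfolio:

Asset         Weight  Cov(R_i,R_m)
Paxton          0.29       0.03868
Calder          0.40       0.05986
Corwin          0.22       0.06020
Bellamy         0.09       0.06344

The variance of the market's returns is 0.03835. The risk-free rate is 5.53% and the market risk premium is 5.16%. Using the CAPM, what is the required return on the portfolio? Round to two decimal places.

12.81%

β_Paxton = 0.03868 / 0.03835 = 1.0086
β_Calder = 0.05986 / 0.03835 = 1.5609
β_Corwin = 0.06020 / 0.03835 = 1.5698
β_Bellamy = 0.06344 / 0.03835 = 1.6542
β_P = Σ w_i β_i = 0.29×1.0086 + 0.40×1.5609 + 0.22×1.5698 + 0.09×1.6542 = 1.4111
E(R_P) = R_f + β_P × MRP = 5.53% + 1.4111 × 5.16% = 12.81%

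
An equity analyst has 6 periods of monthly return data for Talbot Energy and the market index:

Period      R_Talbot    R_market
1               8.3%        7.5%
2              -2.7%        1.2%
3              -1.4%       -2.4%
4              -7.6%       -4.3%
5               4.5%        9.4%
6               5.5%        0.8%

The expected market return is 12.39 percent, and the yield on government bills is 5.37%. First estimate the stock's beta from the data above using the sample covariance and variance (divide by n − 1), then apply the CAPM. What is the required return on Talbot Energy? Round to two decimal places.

11.53%

Mean R_i = (8.3 − 2.7 − 1.4 − 7.6 + 4.5 + 5.5) / 6 = 1.1000%
Mean R_m = (7.5 + 1.2 − 2.4 − 4.3 + 9.4 + 0.8) / 6 = 2.0333%
Σ(R_i − R̄_i)(R_m − R̄_m) = 128.3300  ⇒  Cov = 128.3300 / 5 = 25.6660
Σ(R_m − R̄_m)² = 146.1333  ⇒  Var(R_m) = 146.1333 / 5 = 29.2267
β = Cov / Var(R_m) = 25.6660 / 29.2267 = 0.8782
MRP = 12.39% − 5.37% = 7.02%
E(R) = R_f + β × MRP = 5.37% + 0.8782 × 7.02% = 11.53%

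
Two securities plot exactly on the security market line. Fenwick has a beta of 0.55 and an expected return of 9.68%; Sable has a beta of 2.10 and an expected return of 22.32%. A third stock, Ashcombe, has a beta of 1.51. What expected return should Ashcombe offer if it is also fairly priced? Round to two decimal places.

MRP (SML slope) = (22.32% − 9.68%) / (2.10 − 0.55) = 12.64% / 1.55 = 8.1548%
R_f (intercept) = 9.68% − 0.55 × 8.1548% = 5.1949%
E(R_Ashcombe) = R_f + β × MRP = 5.1949% + 1.51 × 8.1548% = 17.51%

17.51%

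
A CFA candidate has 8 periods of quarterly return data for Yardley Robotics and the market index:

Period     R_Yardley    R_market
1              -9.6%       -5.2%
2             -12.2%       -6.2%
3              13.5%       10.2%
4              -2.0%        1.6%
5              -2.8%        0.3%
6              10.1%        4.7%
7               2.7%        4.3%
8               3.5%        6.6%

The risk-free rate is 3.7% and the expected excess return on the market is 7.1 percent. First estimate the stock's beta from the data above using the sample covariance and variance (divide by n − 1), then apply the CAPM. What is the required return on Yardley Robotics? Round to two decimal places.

Mean R_i = (-9.6 − 12.2 + 13.5 − 2.0 − 2.8 + 10.1 + 2.7 + 3.5) / 8 = 0.4000%
Mean R_m = (-5.2 − 6.2 + 10.2 + 1.6 + 0.3 + 4.7 + 4.3 + 6.6) / 8 = 2.0375%
Σ(R_i − R̄_i)(R_m − R̄_m) = 334.8800  ⇒  Cov = 334.8800 / 7 = 47.8400
Σ(R_m − R̄_m)² = 223.0988  ⇒  Var(R_m) = 223.0988 / 7 = 31.8713
β = Cov / Var(R_m) = 47.8400 / 31.8713 = 1.5010
E(R) = R_f + β × MRP = 3.7% + 1.5010 × 7.1% = 14.36%

14.36%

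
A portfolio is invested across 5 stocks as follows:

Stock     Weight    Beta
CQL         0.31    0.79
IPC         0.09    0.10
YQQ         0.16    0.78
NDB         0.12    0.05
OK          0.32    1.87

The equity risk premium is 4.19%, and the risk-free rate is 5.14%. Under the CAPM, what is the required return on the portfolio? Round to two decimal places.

β_P = Σ w_i β_i = 0.31×0.79 + 0.09×0.10 + 0.16×0.78 + 0.12×0.05 + 0.32×1.87 = 0.9831
E(R_P) = R_f + β_P × MRP = 5.14% + 0.9831 × 4.19% = 9.26%

9.26%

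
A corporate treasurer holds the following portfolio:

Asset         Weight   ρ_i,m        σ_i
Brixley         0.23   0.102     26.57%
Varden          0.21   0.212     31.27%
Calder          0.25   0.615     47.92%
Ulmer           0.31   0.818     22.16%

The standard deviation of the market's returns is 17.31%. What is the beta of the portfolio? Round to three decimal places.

0.867

β_Brixley = 0.102 × 26.57% / 17.31% = 0.1566
β_Varden = 0.212 × 31.27% / 17.31% = 0.3830
β_Calder = 0.615 × 47.92% / 17.31% = 1.7025
β_Ulmer = 0.818 × 22.16% / 17.31% = 1.0472
β_P = Σ w_i β_i = 0.23×0.1566 + 0.21×0.3830 + 0.25×1.7025 + 0.31×1.0472 = 0.8667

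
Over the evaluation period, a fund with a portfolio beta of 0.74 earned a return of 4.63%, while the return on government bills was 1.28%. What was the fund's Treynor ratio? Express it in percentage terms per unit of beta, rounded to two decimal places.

Treynor = (R_P − R_f) / β_P = (4.63% − 1.28%) / 0.7400 = 3.35% / 0.7400 = 4.53%

4.53%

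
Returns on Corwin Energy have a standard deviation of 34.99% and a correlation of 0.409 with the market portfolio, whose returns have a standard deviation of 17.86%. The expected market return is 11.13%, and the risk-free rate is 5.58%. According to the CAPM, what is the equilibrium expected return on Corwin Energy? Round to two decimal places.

β = ρ × σ_i / σ_m = 0.409 × 34.99% / 17.86% = 0.8013
MRP = 11.13% − 5.58% = 5.55%
E(R) = 5.58% + 0.8013 × 5.55% = 10.03%

10.03%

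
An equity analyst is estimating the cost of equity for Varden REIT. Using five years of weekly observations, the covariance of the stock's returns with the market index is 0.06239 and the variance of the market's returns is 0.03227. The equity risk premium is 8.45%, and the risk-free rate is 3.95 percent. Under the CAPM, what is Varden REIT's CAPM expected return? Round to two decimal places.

β = Cov(R_i, R_m) / Var(R_m) = 0.06239 / 0.03227 = 1.9334
E(R) = R_f + β × MRP = 3.95% + 1.9334 × 8.45% = 20.29%

20.29%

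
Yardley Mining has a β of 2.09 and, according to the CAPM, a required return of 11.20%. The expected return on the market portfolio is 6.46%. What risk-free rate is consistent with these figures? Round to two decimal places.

E(R) = R_f + β(E(R_m) − R_f) = R_f(1 − β) + β·E(R_m)
11.20% = R_f × (1 − 2.09) + 2.09 × 6.46%
11.20% = R_f × -1.09 + 13.5014%
R_f = (11.20% − 13.5014%) / -1.09 = 2.11%

2.11%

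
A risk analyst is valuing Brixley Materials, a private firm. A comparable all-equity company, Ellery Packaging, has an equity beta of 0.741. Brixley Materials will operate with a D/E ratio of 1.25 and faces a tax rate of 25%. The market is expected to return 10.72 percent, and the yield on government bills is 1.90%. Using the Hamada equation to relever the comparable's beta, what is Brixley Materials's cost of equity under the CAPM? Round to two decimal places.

β_L = β_U × [1 + (1 − t)(D/E)] = 0.741 × [1 + (1 − 0.25) × 1.25]
    = 0.741 × [1 + 0.75 × 1.25] = 0.741 × 1.9375 = 1.4357
MRP = 10.72% − 1.90% = 8.82%
E(R) = R_f + β_L × MRP = 1.90% + 1.4357 × 8.82% = 14.56%

14.56%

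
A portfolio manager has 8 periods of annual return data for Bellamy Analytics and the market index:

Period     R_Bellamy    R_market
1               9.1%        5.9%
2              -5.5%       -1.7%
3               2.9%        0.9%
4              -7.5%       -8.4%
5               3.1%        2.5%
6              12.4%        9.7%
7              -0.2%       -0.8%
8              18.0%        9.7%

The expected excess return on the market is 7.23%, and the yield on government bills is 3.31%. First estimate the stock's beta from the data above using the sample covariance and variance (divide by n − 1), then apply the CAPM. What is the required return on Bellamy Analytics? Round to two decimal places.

13.14%

Mean R_i = (9.1 − 5.5 + 2.9 − 7.5 + 3.1 + 12.4 − 0.2 + 18.0) / 8 = 4.0375%
Mean R_m = (5.9 − 1.7 + 0.9 − 8.4 + 2.5 + 9.7 − 0.8 + 9.7) / 8 = 2.2250%
Σ(R_i − R̄_i)(R_m − R̄_m) = 359.5725  ⇒  Cov = 359.5725 / 7 = 51.3675
Σ(R_m − R̄_m)² = 264.5350  ⇒  Var(R_m) = 264.5350 / 7 = 37.7907
β = Cov / Var(R_m) = 51.3675 / 37.7907 = 1.3593
E(R) = R_f + β × MRP = 3.31% + 1.3593 × 7.23% = 13.14%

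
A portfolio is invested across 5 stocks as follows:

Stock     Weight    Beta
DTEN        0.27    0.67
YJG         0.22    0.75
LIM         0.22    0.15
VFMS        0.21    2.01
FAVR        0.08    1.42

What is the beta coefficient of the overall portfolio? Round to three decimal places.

0.915

β_P = Σ w_i β_i = 0.27×0.67 + 0.22×0.75 + 0.22×0.15 + 0.21×2.01 + 0.08×1.42 = 0.9146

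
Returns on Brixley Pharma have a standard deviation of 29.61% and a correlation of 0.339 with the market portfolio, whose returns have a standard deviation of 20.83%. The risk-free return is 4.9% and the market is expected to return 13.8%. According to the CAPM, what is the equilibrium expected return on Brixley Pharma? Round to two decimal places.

9.19%

β = ρ × σ_i / σ_m = 0.339 × 29.61% / 20.83% = 0.4819
MRP = 13.8% − 4.9% = 8.90%
E(R) = 4.9% + 0.4819 × 8.9% = 9.19%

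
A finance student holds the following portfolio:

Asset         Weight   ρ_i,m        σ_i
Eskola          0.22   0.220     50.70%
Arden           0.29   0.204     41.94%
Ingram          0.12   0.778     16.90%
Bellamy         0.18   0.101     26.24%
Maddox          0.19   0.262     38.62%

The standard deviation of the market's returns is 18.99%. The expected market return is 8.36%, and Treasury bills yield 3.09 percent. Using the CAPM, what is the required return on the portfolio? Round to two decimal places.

β_Eskola = 0.220 × 50.70% / 18.99% = 0.5874
β_Arden = 0.204 × 41.94% / 18.99% = 0.4505
β_Ingram = 0.778 × 16.90% / 18.99% = 0.6924
β_Bellamy = 0.101 × 26.24% / 18.99% = 0.1396
β_Maddox = 0.262 × 38.62% / 18.99% = 0.5328
β_P = Σ w_i β_i = 0.22×0.5874 + 0.29×0.4505 + 0.12×0.6924 + 0.18×0.1396 + 0.19×0.5328 = 0.4693
MRP = 8.36% − 3.09% = 5.27%
E(R_P) = R_f + β_P × MRP = 3.09% + 0.4693 × 5.27% = 5.56%

5.56%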